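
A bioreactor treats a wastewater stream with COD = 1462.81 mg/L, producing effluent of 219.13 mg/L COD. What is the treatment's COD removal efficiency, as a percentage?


eta = (COD_in - COD_out) / COD_in * 100
= (1462.81 - 219.13) / 1462.81 * 100
= 85.0199%

85.0199%


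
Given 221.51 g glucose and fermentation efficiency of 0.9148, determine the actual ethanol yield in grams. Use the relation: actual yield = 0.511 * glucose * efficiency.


Actual ethanol: m = 0.511 * 221.51 * 0.9148
m = 103.5477 g

103.5477 g


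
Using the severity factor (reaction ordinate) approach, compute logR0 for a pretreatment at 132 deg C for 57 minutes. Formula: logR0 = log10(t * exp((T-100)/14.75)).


logR0 = log10(t * exp((T - 100) / 14.75))
= log10(57 * exp((132 - 100) / 14.75))
= 2.6981

2.6981


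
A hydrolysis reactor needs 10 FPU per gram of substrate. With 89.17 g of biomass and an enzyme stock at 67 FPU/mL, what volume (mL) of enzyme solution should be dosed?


V = dosage * m_sub / activity
V = 10 * 89.17 / 67
V = 13.3090 mL

13.3090 mL


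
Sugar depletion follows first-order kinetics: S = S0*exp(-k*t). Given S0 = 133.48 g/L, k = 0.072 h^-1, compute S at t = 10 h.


S = S0 * exp(-k * t)
S = 133.48 * exp(-0.072 * 10)
S = 64.9717 g/L

64.9717 g/L


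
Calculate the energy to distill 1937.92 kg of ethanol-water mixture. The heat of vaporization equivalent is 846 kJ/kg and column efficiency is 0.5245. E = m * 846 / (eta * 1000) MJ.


E = m * 846 / (eta * 1000)
= 1937.92 * 846 / (0.5245 * 1000)
= 3125.7966 MJ

3125.7966 MJ


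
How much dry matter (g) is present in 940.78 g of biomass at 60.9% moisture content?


Wd = Ww * (1 - MC/100)
= 940.78 * (1 - 60.9/100)
= 367.8450 g

367.8450 g


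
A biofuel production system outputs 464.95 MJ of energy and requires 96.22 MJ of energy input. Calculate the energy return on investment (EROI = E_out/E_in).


EROI = E_out / E_in
= 464.95 / 96.22
= 4.8322

4.8322


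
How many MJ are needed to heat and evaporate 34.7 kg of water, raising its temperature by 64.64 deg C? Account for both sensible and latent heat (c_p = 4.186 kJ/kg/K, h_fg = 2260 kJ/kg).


E = m_water * (4.186 * dT + 2260) / 1000
= 34.7 * (4.186 * 64.64 + 2260) / 1000
= 87.8112 MJ

87.8112 MJ


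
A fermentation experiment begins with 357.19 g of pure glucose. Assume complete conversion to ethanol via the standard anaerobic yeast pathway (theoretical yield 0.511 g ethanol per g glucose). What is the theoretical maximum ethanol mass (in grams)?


Theoretical ethanol yield: m_EtOH = 0.511 * m_glucose
m_EtOH = 0.511 * 357.19 = 182.5241 g

182.5241 g


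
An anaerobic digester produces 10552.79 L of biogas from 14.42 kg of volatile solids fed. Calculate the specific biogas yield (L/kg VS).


Y = V / VS
= 10552.79 / 14.42
= 731.8162 L/kg VS

731.8162 L/kg VS


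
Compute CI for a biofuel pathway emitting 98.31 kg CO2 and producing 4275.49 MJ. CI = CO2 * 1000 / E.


CI = CO2 * 1000 / E
= 98.31 * 1000 / 4275.49
= 22.9939 g CO2/MJ

22.9939 g CO2/MJ


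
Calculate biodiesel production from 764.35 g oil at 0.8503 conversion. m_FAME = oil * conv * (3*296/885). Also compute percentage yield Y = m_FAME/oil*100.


m_FAME = oil * conv * (3 * 296 / 885) = oil * conv * (888/885)
= 764.35 * 0.8503 * 888 / 885
= 652.1299 g
Y = m_FAME / oil * 100 = conv * (888/885) * 100
= 0.8503 * 888 / 885 * 100
= 85.32%

652.1299 g FAME; Y = 85.32%


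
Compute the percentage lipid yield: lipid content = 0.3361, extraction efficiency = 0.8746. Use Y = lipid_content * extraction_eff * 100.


Y = lipid_content * extraction_eff * 100
= 0.3361 * 0.8746 * 100
= 29.3953%

29.3953%


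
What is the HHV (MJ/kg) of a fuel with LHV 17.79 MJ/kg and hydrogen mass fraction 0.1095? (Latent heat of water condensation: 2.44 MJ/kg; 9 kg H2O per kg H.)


HHV = LHV + H_frac * 9 * 2.44
= 17.79 + 0.1095 * 9 * 2.44
= 20.1946 MJ/kg

20.1946 MJ/kg


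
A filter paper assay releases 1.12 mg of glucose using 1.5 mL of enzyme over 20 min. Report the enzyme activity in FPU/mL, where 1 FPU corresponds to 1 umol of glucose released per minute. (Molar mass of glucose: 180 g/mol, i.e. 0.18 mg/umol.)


Activity = glucose_mg / (0.18 mg/umol * V_mL * t_min)
= 1.12 / (0.18 * 1.5 * 20)
= 0.2074 FPU/mL

0.2074 FPU/mL


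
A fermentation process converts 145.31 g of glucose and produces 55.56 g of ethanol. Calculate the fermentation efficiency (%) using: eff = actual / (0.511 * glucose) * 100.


Fermentation efficiency = (actual / (0.511 * glucose)) * 100
= (55.56 / (0.511 * 145.31)) * 100
= 74.8248%

74.8248%


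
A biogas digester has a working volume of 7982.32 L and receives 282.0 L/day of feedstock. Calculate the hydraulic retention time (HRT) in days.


HRT = V / Q
= 7982.32 / 282.0
= 28.3061 days

28.3061 days


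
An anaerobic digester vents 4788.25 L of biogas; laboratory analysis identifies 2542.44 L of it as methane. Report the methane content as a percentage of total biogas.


CH4% = V_CH4 / V_total * 100
= 2542.44 / 4788.25 * 100
= 53.0975%

53.0975%


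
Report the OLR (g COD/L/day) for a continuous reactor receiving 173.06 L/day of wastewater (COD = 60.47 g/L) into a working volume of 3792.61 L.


OLR = Q * S / V
= 173.06 * 60.47 / 3792.61
= 2.7593 g/L/day

2.7593 g/L/day


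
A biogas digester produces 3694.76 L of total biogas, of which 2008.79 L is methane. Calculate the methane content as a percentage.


CH4% = V_CH4 / V_total * 100
= 2008.79 / 3694.76 * 100
= 54.3686%

54.3686%


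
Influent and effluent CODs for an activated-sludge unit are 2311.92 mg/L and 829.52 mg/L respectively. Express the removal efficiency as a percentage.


eta = (COD_in - COD_out) / COD_in * 100
= (2311.92 - 829.52) / 2311.92 * 100
= 64.1199%

64.1199%


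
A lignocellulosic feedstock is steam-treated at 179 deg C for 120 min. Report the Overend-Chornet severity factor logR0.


logR0 = log10(t * exp((T - 100) / 14.75))
= log10(120 * exp((179 - 100) / 14.75))
= 4.4052

4.4052


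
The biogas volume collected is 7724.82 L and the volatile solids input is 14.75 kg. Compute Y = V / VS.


Y = V / VS
= 7724.82 / 14.75
= 523.7166 L/kg VS

523.7166 L/kg VS


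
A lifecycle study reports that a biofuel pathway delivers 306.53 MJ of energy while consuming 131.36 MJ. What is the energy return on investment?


EROI = E_out / E_in
= 306.53 / 131.36
= 2.3335

2.3335


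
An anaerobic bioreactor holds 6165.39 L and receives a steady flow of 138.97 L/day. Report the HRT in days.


HRT = V / Q
= 6165.39 / 138.97
= 44.3649 days

44.3649 days


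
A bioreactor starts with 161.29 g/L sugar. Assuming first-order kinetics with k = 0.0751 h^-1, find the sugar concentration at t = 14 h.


S = S0 * exp(-k * t)
S = 161.29 * exp(-0.0751 * 14)
S = 56.3625 g/L

56.3625 g/L


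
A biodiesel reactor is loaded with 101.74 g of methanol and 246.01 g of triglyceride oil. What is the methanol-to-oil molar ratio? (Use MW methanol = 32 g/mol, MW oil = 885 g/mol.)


Molar ratio = n_MeOH / n_oil = (MeOH/32) / (oil/885) = (MeOH * 885) / (32 * oil)
= (101.74 * 885) / (32 * 246.01)
= 11.4375

11.4375


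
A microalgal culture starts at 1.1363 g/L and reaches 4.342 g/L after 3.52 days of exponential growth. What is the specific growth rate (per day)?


mu = ln(X2/X1) / dt
= ln(4.342/1.1363) / 3.52
= 0.3808 per day

0.3808 per day


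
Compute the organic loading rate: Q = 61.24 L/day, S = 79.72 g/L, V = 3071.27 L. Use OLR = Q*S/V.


OLR = Q * S / V
= 61.24 * 79.72 / 3071.27
= 1.5896 g/L/day

1.5896 g/L/day


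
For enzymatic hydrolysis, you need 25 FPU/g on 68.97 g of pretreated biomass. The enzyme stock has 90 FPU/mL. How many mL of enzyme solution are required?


V = dosage * m_sub / activity
V = 25 * 68.97 / 90
V = 19.1583 mL

19.1583 mL


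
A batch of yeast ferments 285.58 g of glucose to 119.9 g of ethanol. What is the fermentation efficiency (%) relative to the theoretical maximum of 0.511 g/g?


Fermentation efficiency = (actual / (0.511 * glucose)) * 100
= (119.9 / (0.511 * 285.58)) * 100
= 82.1619%

82.1619%


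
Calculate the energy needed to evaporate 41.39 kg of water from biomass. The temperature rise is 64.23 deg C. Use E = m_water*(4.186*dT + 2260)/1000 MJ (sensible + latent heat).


E = m_water * (4.186 * dT + 2260) / 1000
= 41.39 * (4.186 * 64.23 + 2260) / 1000
= 104.6698 MJ

104.6698 MJ


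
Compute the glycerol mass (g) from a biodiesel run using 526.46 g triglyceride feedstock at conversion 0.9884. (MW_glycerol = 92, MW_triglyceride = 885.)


glycerol = oil * conv * (92/885)
= 526.46 * 0.9884 * 92 / 885
= 54.0932 g

54.0932 g


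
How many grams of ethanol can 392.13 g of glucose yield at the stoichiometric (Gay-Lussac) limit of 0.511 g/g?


Theoretical ethanol yield: m_EtOH = 0.511 * m_glucose
m_EtOH = 0.511 * 392.13 = 200.3784 g

200.3784 g


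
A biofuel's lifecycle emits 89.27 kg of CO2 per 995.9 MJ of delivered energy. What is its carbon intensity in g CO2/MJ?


CI = CO2 * 1000 / E
= 89.27 * 1000 / 995.9
= 89.6375 g CO2/MJ

89.6375 g CO2/MJ


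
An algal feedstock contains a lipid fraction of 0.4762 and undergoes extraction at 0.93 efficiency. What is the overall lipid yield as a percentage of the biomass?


Y = lipid_content * extraction_eff * 100
= 0.4762 * 0.93 * 100
= 44.2866%

44.2866%


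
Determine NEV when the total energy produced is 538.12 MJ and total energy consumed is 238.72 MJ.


NEV = E_out - E_in
= 538.12 - 238.72
= 299.4000 MJ

299.4000 MJ


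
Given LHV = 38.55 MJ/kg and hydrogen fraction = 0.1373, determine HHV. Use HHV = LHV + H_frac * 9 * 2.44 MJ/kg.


HHV = LHV + H_frac * 9 * 2.44
= 38.55 + 0.1373 * 9 * 2.44
= 41.5651 MJ/kg

41.5651 MJ/kg


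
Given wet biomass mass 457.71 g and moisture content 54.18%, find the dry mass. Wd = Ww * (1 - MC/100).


Wd = Ww * (1 - MC/100)
= 457.71 * (1 - 54.18/100)
= 209.7227 g

209.7227 g


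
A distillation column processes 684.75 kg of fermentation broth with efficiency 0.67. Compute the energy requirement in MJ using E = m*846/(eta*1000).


E = m * 846 / (eta * 1000)
= 684.75 * 846 / (0.67 * 1000)
= 864.6246 MJ

864.6246 MJ


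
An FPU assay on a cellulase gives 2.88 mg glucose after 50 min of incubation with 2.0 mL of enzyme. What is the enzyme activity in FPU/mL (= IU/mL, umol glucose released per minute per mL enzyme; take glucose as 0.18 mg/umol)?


Activity = glucose_mg / (0.18 mg/umol * V_mL * t_min)
= 2.88 / (0.18 * 2.0 * 50)
= 0.1600 FPU/mL

0.1600 FPU/mL


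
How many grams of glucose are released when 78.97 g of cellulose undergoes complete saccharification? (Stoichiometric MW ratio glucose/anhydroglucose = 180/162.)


glucose = cellulose * 180/162
= 78.97 * 180/162
= 87.7444 g

87.7444 g


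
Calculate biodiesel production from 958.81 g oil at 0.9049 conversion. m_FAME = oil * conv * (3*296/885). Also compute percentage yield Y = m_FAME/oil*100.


m_FAME = oil * conv * (3 * 296 / 885) = oil * conv * (888/885)
= 958.81 * 0.9049 * 888 / 885
= 870.5683 g
Y = m_FAME / oil * 100 = conv * (888/885) * 100
= 0.9049 * 888 / 885 * 100
= 90.80%

870.5683 g FAME; Y = 90.80%


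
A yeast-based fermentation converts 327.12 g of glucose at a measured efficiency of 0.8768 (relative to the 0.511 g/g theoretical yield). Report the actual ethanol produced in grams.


Actual ethanol: m = 0.511 * 327.12 * 0.8768
m = 146.5644 g

146.5644 g


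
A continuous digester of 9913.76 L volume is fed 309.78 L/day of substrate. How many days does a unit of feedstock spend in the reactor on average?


HRT = V / Q
= 9913.76 / 309.78
= 32.0026 days

32.0026 days


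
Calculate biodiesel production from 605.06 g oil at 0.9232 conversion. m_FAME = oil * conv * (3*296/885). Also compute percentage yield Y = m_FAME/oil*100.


m_FAME = oil * conv * (3 * 296 / 885) = oil * conv * (888/885)
= 605.06 * 0.9232 * 888 / 885
= 560.4849 g
Y = m_FAME / oil * 100 = conv * (888/885) * 100
= 0.9232 * 888 / 885 * 100
= 92.63%

560.4849 g FAME; Y = 92.63%


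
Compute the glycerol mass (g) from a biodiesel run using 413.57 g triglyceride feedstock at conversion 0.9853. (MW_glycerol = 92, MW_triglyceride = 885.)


glycerol = oil * conv * (92/885)
= 413.57 * 0.9853 * 92 / 885
= 42.3606 g

42.3606 g


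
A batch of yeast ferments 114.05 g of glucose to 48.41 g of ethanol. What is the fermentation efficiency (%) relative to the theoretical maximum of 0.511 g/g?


Fermentation efficiency = (actual / (0.511 * glucose)) * 100
= (48.41 / (0.511 * 114.05)) * 100
= 83.0652%

83.0652%


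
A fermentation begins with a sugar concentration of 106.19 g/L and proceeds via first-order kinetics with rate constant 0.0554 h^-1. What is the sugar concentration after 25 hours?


S = S0 * exp(-k * t)
S = 106.19 * exp(-0.0554 * 25)
S = 26.5819 g/L

26.5819 g/L


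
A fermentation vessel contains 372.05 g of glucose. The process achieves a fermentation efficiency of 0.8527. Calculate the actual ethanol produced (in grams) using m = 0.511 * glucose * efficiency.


Actual ethanol: m = 0.511 * 372.05 * 0.8527
m = 162.1132 g

162.1132 g


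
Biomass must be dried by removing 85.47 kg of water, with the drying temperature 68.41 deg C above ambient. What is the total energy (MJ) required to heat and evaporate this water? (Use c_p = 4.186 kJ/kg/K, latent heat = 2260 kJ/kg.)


E = m_water * (4.186 * dT + 2260) / 1000
= 85.47 * (4.186 * 68.41 + 2260) / 1000
= 217.6378 MJ

217.6378 MJ


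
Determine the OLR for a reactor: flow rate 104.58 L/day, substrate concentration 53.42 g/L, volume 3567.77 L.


OLR = Q * S / V
= 104.58 * 53.42 / 3567.77
= 1.5659 g/L/day

1.5659 g/L/day


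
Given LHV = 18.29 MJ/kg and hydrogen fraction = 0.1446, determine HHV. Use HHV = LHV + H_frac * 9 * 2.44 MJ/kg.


HHV = LHV + H_frac * 9 * 2.44
= 18.29 + 0.1446 * 9 * 2.44
= 21.4654 MJ/kg

21.4654 MJ/kg


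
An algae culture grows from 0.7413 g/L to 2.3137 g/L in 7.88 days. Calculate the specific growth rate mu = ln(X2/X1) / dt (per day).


mu = ln(X2/X1) / dt
= ln(2.3137/0.7413) / 7.88
= 0.1444 per day

0.1444 per day


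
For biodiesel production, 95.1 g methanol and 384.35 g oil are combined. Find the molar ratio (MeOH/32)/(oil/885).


Molar ratio = n_MeOH / n_oil = (MeOH/32) / (oil/885) = (MeOH * 885) / (32 * oil)
= (95.1 * 885) / (32 * 384.35)
= 6.8430

6.8430


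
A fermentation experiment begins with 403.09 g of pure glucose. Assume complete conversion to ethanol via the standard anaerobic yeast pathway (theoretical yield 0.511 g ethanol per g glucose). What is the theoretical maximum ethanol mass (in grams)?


Theoretical ethanol yield: m_EtOH = 0.511 * m_glucose
m_EtOH = 0.511 * 403.09 = 205.9790 g

205.9790 g


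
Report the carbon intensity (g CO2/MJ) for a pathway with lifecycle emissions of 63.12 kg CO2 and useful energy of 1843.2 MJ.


CI = CO2 * 1000 / E
= 63.12 * 1000 / 1843.2
= 34.2448 g CO2/MJ

34.2448 g CO2/MJ


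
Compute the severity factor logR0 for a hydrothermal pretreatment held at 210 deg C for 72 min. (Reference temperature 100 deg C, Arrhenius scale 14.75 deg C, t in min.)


logR0 = log10(t * exp((T - 100) / 14.75))
= log10(72 * exp((210 - 100) / 14.75))
= 5.0961

5.0961


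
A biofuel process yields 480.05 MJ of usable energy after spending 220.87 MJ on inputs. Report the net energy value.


NEV = E_out - E_in
= 480.05 - 220.87
= 259.1800 MJ

259.1800 MJ


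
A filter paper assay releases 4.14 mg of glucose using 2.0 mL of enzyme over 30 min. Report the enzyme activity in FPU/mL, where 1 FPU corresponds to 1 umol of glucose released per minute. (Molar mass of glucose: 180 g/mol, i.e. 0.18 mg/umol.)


Activity = glucose_mg / (0.18 mg/umol * V_mL * t_min)
= 4.14 / (0.18 * 2.0 * 30)
= 0.3833 FPU/mL

0.3833 FPU/mL


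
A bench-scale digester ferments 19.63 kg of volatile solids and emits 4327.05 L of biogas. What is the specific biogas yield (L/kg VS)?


Y = V / VS
= 4327.05 / 19.63
= 220.4305 L/kg VS

220.4305 L/kg VS


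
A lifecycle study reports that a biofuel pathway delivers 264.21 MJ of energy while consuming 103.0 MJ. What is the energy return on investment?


EROI = E_out / E_in
= 264.21 / 103.0
= 2.5651

2.5651


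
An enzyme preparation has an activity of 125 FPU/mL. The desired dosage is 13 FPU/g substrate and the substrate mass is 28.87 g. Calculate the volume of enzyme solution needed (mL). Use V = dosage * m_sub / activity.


V = dosage * m_sub / activity
V = 13 * 28.87 / 125
V = 3.0025 mL

3.0025 mL


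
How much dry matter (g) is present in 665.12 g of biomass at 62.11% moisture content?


Wd = Ww * (1 - MC/100)
= 665.12 * (1 - 62.11/100)
= 252.0140 g

252.0140 g


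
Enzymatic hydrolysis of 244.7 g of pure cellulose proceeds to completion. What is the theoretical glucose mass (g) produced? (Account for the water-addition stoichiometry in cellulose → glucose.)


glucose = cellulose * 180/162
= 244.7 * 180/162
= 271.8889 g

271.8889 g


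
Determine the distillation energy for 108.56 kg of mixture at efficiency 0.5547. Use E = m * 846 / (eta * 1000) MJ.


E = m * 846 / (eta * 1000)
= 108.56 * 846 / (0.5547 * 1000)
= 165.5701 MJ

165.5701 MJ


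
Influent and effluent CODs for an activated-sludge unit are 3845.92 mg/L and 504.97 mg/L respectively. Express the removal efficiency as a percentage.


eta = (COD_in - COD_out) / COD_in * 100
= (3845.92 - 504.97) / 3845.92 * 100
= 86.8700%

86.8700%


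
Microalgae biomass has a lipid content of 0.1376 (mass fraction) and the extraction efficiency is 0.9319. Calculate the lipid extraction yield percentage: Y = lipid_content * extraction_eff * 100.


Y = lipid_content * extraction_eff * 100
= 0.1376 * 0.9319 * 100
= 12.8229%

12.8229%


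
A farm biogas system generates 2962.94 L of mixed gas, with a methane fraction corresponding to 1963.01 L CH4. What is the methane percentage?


CH4% = V_CH4 / V_total * 100
= 1963.01 / 2962.94 * 100
= 66.2521%

66.2521%


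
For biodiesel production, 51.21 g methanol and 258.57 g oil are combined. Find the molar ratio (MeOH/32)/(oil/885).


Molar ratio = n_MeOH / n_oil = (MeOH/32) / (oil/885) = (MeOH * 885) / (32 * oil)
= (51.21 * 885) / (32 * 258.57)
= 5.4773

5.4773


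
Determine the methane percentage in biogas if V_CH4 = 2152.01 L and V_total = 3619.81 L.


CH4% = V_CH4 / V_total * 100
= 2152.01 / 3619.81 * 100
= 59.4509%

59.4509%


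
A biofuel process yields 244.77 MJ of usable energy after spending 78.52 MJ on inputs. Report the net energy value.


NEV = E_out - E_in
= 244.77 - 78.52
= 166.2500 MJ

166.2500 MJ


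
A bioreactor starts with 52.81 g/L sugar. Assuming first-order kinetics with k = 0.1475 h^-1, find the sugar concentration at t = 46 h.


S = S0 * exp(-k * t)
S = 52.81 * exp(-0.1475 * 46)
S = 0.0597 g/L

0.0597 g/L


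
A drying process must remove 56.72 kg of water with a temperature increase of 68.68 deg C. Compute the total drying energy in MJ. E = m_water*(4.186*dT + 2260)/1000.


E = m_water * (4.186 * dT + 2260) / 1000
= 56.72 * (4.186 * 68.68 + 2260) / 1000
= 144.4939 MJ

144.4939 MJ


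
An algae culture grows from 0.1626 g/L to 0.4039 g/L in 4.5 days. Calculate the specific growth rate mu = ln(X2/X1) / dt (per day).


mu = ln(X2/X1) / dt
= ln(0.4039/0.1626) / 4.5
= 0.2022 per day

0.2022 per day


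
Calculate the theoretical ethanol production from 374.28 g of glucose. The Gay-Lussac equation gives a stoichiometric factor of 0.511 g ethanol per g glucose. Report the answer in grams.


Theoretical ethanol yield: m_EtOH = 0.511 * m_glucose
m_EtOH = 0.511 * 374.28 = 191.2571 g

191.2571 g


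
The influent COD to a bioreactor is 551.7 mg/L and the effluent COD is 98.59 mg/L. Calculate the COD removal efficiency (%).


eta = (COD_in - COD_out) / COD_in * 100
= (551.7 - 98.59) / 551.7 * 100
= 82.1298%

82.1298%


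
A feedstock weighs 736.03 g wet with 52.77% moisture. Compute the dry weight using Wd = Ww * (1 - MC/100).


Wd = Ww * (1 - MC/100)
= 736.03 * (1 - 52.77/100)
= 347.6270 g

347.6270 g


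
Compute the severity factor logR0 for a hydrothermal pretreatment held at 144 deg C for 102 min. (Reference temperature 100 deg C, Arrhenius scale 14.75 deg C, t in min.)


logR0 = log10(t * exp((T - 100) / 14.75))
= log10(102 * exp((144 - 100) / 14.75))
= 3.3041

3.3041


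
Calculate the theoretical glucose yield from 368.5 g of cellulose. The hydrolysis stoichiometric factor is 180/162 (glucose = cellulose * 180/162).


glucose = cellulose * 180/162
= 368.5 * 180/162
= 409.4444 g

409.4444 g


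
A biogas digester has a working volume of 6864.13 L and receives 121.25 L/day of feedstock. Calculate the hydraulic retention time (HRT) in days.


HRT = V / Q
= 6864.13 / 121.25
= 56.6114 days

56.6114 days


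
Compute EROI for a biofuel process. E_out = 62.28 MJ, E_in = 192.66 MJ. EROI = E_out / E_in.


EROI = E_out / E_in
= 62.28 / 192.66
= 0.3233

0.3233


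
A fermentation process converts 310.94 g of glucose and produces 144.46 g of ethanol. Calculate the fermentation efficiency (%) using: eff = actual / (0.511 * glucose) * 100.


Fermentation efficiency = (actual / (0.511 * glucose)) * 100
= (144.46 / (0.511 * 310.94)) * 100
= 90.9181%

90.9181%


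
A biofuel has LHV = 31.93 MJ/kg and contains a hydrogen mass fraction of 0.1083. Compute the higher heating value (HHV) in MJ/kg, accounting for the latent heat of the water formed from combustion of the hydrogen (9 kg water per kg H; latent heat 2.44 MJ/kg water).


HHV = LHV + H_frac * 9 * 2.44
= 31.93 + 0.1083 * 9 * 2.44
= 34.3083 MJ/kg

34.3083 MJ/kg


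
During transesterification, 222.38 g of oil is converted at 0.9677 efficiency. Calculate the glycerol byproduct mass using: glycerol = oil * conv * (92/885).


glycerol = oil * conv * (92/885)
= 222.38 * 0.9677 * 92 / 885
= 22.3708 g

22.3708 g


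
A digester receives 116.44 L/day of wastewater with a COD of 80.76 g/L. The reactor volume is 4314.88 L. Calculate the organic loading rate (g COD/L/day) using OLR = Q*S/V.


OLR = Q * S / V
= 116.44 * 80.76 / 4314.88
= 2.1794 g/L/day

2.1794 g/L/day


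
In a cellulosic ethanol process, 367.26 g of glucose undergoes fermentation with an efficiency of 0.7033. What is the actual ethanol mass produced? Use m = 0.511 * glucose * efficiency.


Actual ethanol: m = 0.511 * 367.26 * 0.7033
m = 131.9882 g

131.9882 g


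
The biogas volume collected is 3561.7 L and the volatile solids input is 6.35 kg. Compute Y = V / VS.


Y = V / VS
= 3561.7 / 6.35
= 560.8976 L/kg VS

560.8976 L/kg VS


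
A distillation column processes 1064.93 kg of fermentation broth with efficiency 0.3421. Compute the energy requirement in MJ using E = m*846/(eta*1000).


E = m * 846 / (eta * 1000)
= 1064.93 * 846 / (0.3421 * 1000)
= 2633.5305 MJ

2633.5305 MJ


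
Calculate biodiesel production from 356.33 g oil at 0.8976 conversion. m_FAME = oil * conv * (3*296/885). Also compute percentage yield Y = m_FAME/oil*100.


m_FAME = oil * conv * (3 * 296 / 885) = oil * conv * (888/885)
= 356.33 * 0.8976 * 888 / 885
= 320.9260 g
Y = m_FAME / oil * 100 = conv * (888/885) * 100
= 0.8976 * 888 / 885 * 100
= 90.06%

320.9260 g FAME; Y = 90.06%


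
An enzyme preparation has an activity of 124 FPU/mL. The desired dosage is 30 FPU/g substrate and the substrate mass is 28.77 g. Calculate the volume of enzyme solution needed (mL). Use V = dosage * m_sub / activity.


V = dosage * m_sub / activity
V = 30 * 28.77 / 124
V = 6.9605 mL

6.9605 mL


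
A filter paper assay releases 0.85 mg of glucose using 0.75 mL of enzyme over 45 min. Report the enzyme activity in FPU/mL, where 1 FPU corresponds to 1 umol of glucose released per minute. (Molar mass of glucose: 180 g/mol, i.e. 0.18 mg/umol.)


Activity = glucose_mg / (0.18 mg/umol * V_mL * t_min)
= 0.85 / (0.18 * 0.75 * 45)
= 0.1399 FPU/mL

0.1399 FPU/mL


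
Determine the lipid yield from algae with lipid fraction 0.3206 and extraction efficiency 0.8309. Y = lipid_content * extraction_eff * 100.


Y = lipid_content * extraction_eff * 100
= 0.3206 * 0.8309 * 100
= 26.6387%

26.6387%


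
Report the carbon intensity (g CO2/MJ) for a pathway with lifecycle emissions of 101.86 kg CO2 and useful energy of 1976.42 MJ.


CI = CO2 * 1000 / E
= 101.86 * 1000 / 1976.42
= 51.5376 g CO2/MJ

51.5376 g CO2/MJ


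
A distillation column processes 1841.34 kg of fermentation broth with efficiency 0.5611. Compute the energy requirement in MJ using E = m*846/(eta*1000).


E = m * 846 / (eta * 1000)
= 1841.34 * 846 / (0.5611 * 1000)
= 2776.2852 MJ

2776.2852 MJ


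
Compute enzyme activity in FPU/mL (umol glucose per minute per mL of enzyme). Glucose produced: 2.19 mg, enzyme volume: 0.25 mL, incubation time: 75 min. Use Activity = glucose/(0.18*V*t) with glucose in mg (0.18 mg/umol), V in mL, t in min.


Activity = glucose_mg / (0.18 mg/umol * V_mL * t_min)
= 2.19 / (0.18 * 0.25 * 75)
= 0.6489 FPU/mL

0.6489 FPU/mL


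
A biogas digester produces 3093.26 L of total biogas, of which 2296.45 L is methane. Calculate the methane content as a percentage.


CH4% = V_CH4 / V_total * 100
= 2296.45 / 3093.26 * 100
= 74.2404%

74.2404%


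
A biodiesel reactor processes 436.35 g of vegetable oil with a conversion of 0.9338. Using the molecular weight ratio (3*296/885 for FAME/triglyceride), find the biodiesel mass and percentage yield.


m_FAME = oil * conv * (3 * 296 / 885) = oil * conv * (888/885)
= 436.35 * 0.9338 * 888 / 885
= 408.8449 g
Y = m_FAME / oil * 100 = conv * (888/885) * 100
= 0.9338 * 888 / 885 * 100
= 93.70%

408.8449 g FAME; Y = 93.70%


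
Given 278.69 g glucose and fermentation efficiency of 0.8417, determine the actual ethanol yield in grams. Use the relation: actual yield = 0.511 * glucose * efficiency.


Actual ethanol: m = 0.511 * 278.69 * 0.8417
m = 119.8670 g

119.8670 g


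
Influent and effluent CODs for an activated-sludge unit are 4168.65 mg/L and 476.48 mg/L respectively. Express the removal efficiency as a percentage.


eta = (COD_in - COD_out) / COD_in * 100
= (4168.65 - 476.48) / 4168.65 * 100
= 88.5699%

88.5699%


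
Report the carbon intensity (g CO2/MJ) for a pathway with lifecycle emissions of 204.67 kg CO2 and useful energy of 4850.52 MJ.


CI = CO2 * 1000 / E
= 204.67 * 1000 / 4850.52
= 42.1955 g CO2/MJ

42.1955 g CO2/MJ


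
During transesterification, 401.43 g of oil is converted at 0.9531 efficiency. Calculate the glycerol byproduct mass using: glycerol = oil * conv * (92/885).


glycerol = oil * conv * (92/885)
= 401.43 * 0.9531 * 92 / 885
= 39.7734 g

39.7734 g


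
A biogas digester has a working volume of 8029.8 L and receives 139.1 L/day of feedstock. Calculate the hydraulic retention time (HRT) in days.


HRT = V / Q
= 8029.8 / 139.1
= 57.7268 days

57.7268 days


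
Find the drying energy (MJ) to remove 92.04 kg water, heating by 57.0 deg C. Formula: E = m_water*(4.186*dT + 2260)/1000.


E = m_water * (4.186 * dT + 2260) / 1000
= 92.04 * (4.186 * 57.0 + 2260) / 1000
= 229.9713 MJ

229.9713 MJ


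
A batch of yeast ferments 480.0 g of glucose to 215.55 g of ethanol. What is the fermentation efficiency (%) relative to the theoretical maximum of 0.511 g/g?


Fermentation efficiency = (actual / (0.511 * glucose)) * 100
= (215.55 / (0.511 * 480.0)) * 100
= 87.8792%

87.8792%


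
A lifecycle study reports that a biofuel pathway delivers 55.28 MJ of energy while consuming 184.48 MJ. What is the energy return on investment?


EROI = E_out / E_in
= 55.28 / 184.48
= 0.2997

0.2997


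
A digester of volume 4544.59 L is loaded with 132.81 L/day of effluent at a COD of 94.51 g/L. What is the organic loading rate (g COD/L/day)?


OLR = Q * S / V
= 132.81 * 94.51 / 4544.59
= 2.7619 g/L/day

2.7619 g/L/day


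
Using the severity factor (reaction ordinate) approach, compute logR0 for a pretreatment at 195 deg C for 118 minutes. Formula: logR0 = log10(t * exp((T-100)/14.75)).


logR0 = log10(t * exp((T - 100) / 14.75))
= log10(118 * exp((195 - 100) / 14.75))
= 4.8690

4.8690


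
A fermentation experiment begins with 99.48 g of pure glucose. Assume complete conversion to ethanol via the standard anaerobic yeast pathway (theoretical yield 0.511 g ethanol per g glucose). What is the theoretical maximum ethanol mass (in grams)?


Theoretical ethanol yield: m_EtOH = 0.511 * m_glucose
m_EtOH = 0.511 * 99.48 = 50.8343 g

50.8343 g


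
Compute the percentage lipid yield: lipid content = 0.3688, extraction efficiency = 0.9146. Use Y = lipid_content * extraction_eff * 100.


Y = lipid_content * extraction_eff * 100
= 0.3688 * 0.9146 * 100
= 33.7304%

33.7304%


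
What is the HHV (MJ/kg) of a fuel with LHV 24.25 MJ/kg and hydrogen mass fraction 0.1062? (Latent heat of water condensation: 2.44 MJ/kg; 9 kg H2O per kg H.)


HHV = LHV + H_frac * 9 * 2.44
= 24.25 + 0.1062 * 9 * 2.44
= 26.5822 MJ/kg

26.5822 MJ/kg


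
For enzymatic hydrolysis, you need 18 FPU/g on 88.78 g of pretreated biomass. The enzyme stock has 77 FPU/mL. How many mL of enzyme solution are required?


V = dosage * m_sub / activity
V = 18 * 88.78 / 77
V = 20.7538 mL

20.7538 mL


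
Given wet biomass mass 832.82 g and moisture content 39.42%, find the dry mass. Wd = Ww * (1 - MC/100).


Wd = Ww * (1 - MC/100)
= 832.82 * (1 - 39.42/100)
= 504.5224 g

504.5224 g


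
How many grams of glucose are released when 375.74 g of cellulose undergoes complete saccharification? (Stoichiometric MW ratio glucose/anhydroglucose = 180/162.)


glucose = cellulose * 180/162
= 375.74 * 180/162
= 417.4889 g

417.4889 g


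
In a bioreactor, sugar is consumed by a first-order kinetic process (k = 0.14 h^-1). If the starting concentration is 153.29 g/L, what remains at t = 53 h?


S = S0 * exp(-k * t)
S = 153.29 * exp(-0.14 * 53)
S = 0.0918 g/L

0.0918 g/L


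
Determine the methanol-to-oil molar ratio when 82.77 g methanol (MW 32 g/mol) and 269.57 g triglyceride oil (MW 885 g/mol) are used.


Molar ratio = n_MeOH / n_oil = (MeOH/32) / (oil/885) = (MeOH * 885) / (32 * oil)
= (82.77 * 885) / (32 * 269.57)
= 8.4917

8.4917


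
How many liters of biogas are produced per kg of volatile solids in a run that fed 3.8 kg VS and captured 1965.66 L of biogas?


Y = V / VS
= 1965.66 / 3.8
= 517.2789 L/kg VS

517.2789 L/kg VS


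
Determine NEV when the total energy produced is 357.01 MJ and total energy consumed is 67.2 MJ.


NEV = E_out - E_in
= 357.01 - 67.2
= 289.8100 MJ

289.8100 MJ


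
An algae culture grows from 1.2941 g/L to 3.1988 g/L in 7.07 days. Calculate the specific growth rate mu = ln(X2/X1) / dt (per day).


mu = ln(X2/X1) / dt
= ln(3.1988/1.2941) / 7.07
= 0.1280 per day

0.1280 per day


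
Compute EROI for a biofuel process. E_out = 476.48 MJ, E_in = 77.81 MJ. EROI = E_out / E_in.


EROI = E_out / E_in
= 476.48 / 77.81
= 6.1236

6.1236


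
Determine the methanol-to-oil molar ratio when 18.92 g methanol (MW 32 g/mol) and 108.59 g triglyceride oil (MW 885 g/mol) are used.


Molar ratio = n_MeOH / n_oil = (MeOH/32) / (oil/885) = (MeOH * 885) / (32 * oil)
= (18.92 * 885) / (32 * 108.59)
= 4.8186

4.8186


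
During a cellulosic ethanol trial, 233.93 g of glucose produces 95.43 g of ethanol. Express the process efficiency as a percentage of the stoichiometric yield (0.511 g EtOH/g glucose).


Fermentation efficiency = (actual / (0.511 * glucose)) * 100
= (95.43 / (0.511 * 233.93)) * 100
= 79.8322%

79.8322%


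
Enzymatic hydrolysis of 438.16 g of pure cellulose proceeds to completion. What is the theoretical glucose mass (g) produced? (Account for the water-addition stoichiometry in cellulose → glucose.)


glucose = cellulose * 180/162
= 438.16 * 180/162
= 486.8444 g

486.8444 g


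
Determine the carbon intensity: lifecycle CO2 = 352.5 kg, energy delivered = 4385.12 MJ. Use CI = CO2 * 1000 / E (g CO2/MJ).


CI = CO2 * 1000 / E
= 352.5 * 1000 / 4385.12
= 80.3855 g CO2/MJ

80.3855 g CO2/MJ


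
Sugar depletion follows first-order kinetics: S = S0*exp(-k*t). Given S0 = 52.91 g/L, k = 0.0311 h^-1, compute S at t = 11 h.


S = S0 * exp(-k * t)
S = 52.91 * exp(-0.0311 * 11)
S = 37.5808 g/L

37.5808 g/L


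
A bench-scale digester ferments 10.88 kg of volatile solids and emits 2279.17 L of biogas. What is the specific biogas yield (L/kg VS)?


Y = V / VS
= 2279.17 / 10.88
= 209.4825 L/kg VS

209.4825 L/kg VS


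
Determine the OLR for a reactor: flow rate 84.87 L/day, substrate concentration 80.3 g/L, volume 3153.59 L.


OLR = Q * S / V
= 84.87 * 80.3 / 3153.59
= 2.1610 g/L/day

2.1610 g/L/day


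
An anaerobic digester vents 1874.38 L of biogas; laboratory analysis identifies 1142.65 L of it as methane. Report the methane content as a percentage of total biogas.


CH4% = V_CH4 / V_total * 100
= 1142.65 / 1874.38 * 100
= 60.9615%

60.9615%


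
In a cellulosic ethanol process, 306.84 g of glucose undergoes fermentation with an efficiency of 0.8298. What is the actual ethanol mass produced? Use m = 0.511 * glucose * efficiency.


Actual ethanol: m = 0.511 * 306.84 * 0.8298
m = 130.1087 g

130.1087 g


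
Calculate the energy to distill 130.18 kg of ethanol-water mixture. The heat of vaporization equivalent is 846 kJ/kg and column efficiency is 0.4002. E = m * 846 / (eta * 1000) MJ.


E = m * 846 / (eta * 1000)
= 130.18 * 846 / (0.4002 * 1000)
= 275.1931 MJ

275.1931 MJ


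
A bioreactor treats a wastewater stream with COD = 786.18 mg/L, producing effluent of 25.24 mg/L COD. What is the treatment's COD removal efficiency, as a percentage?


eta = (COD_in - COD_out) / COD_in * 100
= (786.18 - 25.24) / 786.18 * 100
= 96.7895%

96.7895%


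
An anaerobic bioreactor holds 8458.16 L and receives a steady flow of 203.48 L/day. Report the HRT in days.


HRT = V / Q
= 8458.16 / 203.48
= 41.5675 days

41.5675 days


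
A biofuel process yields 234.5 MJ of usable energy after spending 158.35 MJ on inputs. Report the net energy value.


NEV = E_out - E_in
= 234.5 - 158.35
= 76.1500 MJ

76.1500 MJ


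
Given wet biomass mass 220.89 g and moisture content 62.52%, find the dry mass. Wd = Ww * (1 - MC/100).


Wd = Ww * (1 - MC/100)
= 220.89 * (1 - 62.52/100)
= 82.7896 g

82.7896 g


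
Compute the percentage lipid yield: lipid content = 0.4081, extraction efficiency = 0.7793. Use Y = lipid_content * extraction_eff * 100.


Y = lipid_content * extraction_eff * 100
= 0.4081 * 0.7793 * 100
= 31.8032%

31.8032%


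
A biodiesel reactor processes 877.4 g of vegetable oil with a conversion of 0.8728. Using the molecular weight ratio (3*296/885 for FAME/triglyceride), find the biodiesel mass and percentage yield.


m_FAME = oil * conv * (3 * 296 / 885) = oil * conv * (888/885)
= 877.4 * 0.8728 * 888 / 885
= 768.3906 g
Y = m_FAME / oil * 100 = conv * (888/885) * 100
= 0.8728 * 888 / 885 * 100
= 87.58%

768.3906 g FAME; Y = 87.58%


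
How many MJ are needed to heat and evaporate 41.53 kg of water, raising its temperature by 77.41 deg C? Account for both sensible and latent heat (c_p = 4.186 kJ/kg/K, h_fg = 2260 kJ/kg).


E = m_water * (4.186 * dT + 2260) / 1000
= 41.53 * (4.186 * 77.41 + 2260) / 1000
= 107.3151 MJ

107.3151 MJ


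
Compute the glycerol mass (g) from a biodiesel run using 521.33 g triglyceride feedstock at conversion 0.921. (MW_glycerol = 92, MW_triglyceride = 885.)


glycerol = oil * conv * (92/885)
= 521.33 * 0.921 * 92 / 885
= 49.9134 g

49.9134 g


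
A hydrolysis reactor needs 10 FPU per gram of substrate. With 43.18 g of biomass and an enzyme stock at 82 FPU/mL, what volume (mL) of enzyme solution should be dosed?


V = dosage * m_sub / activity
V = 10 * 43.18 / 82
V = 5.2659 mL

5.2659 mL


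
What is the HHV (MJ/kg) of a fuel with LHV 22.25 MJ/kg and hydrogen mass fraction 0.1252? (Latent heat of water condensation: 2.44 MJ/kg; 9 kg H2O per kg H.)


HHV = LHV + H_frac * 9 * 2.44
= 22.25 + 0.1252 * 9 * 2.44
= 24.9994 MJ/kg

24.9994 MJ/kg


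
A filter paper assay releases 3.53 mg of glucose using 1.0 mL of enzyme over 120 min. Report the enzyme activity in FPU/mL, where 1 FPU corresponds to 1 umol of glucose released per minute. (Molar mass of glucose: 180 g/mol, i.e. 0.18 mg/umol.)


Activity = glucose_mg / (0.18 mg/umol * V_mL * t_min)
= 3.53 / (0.18 * 1.0 * 120)
= 0.1634 FPU/mL

0.1634 FPU/mL


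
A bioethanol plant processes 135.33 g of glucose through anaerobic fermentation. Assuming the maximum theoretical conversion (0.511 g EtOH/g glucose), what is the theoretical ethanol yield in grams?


Theoretical ethanol yield: m_EtOH = 0.511 * m_glucose
m_EtOH = 0.511 * 135.33 = 69.1536 g

69.1536 g


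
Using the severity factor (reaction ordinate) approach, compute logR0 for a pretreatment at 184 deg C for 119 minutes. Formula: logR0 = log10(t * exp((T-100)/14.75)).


logR0 = log10(t * exp((T - 100) / 14.75))
= log10(119 * exp((184 - 100) / 14.75))
= 4.5488

4.5488


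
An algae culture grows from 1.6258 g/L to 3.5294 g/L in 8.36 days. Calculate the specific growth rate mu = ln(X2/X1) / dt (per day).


mu = ln(X2/X1) / dt
= ln(3.5294/1.6258) / 8.36
= 0.0927 per day

0.0927 per day


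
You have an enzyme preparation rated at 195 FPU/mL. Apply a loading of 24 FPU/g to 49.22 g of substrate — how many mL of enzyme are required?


V = dosage * m_sub / activity
V = 24 * 49.22 / 195
V = 6.0578 mL

6.0578 mL


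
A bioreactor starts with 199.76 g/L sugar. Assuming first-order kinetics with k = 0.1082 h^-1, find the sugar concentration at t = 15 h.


S = S0 * exp(-k * t)
S = 199.76 * exp(-0.1082 * 15)
S = 39.4138 g/L

39.4138 g/L


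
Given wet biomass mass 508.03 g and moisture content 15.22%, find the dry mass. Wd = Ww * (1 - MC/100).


Wd = Ww * (1 - MC/100)
= 508.03 * (1 - 15.22/100)
= 430.7078 g

430.7078 g


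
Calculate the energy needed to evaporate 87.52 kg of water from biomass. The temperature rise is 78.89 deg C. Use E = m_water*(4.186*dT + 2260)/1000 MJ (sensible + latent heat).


E = m_water * (4.186 * dT + 2260) / 1000
= 87.52 * (4.186 * 78.89 + 2260) / 1000
= 226.6972 MJ

226.6972 MJ


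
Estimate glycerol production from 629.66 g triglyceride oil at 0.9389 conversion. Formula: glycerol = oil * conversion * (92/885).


glycerol = oil * conv * (92/885)
= 629.66 * 0.9389 * 92 / 885
= 61.4568 g

61.4568 g


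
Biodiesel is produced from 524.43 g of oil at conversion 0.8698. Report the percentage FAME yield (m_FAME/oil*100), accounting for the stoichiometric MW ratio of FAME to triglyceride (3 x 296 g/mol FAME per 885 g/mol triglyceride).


m_FAME = oil * conv * (3 * 296 / 885) = oil * conv * (888/885)
= 524.43 * 0.8698 * 888 / 885
= 457.6955 g
Y = m_FAME / oil * 100 = conv * (888/885) * 100
= 0.8698 * 888 / 885 * 100
= 87.27%

87.27%


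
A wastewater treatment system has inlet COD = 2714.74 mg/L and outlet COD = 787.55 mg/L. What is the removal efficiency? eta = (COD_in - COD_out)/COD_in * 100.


eta = (COD_in - COD_out) / COD_in * 100
= (2714.74 - 787.55) / 2714.74 * 100
= 70.9899%

70.9899%


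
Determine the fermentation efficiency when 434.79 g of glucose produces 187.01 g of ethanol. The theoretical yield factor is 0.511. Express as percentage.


Fermentation efficiency = (actual / (0.511 * glucose)) * 100
= (187.01 / (0.511 * 434.79)) * 100
= 84.1714%

84.1714%


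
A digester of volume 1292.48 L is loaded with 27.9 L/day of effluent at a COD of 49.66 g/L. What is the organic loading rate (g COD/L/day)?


OLR = Q * S / V
= 27.9 * 49.66 / 1292.48
= 1.0720 g/L/day

1.0720 g/L/day


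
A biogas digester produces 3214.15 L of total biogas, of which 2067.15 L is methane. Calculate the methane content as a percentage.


CH4% = V_CH4 / V_total * 100
= 2067.15 / 3214.15 * 100
= 64.3140%

64.3140%
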